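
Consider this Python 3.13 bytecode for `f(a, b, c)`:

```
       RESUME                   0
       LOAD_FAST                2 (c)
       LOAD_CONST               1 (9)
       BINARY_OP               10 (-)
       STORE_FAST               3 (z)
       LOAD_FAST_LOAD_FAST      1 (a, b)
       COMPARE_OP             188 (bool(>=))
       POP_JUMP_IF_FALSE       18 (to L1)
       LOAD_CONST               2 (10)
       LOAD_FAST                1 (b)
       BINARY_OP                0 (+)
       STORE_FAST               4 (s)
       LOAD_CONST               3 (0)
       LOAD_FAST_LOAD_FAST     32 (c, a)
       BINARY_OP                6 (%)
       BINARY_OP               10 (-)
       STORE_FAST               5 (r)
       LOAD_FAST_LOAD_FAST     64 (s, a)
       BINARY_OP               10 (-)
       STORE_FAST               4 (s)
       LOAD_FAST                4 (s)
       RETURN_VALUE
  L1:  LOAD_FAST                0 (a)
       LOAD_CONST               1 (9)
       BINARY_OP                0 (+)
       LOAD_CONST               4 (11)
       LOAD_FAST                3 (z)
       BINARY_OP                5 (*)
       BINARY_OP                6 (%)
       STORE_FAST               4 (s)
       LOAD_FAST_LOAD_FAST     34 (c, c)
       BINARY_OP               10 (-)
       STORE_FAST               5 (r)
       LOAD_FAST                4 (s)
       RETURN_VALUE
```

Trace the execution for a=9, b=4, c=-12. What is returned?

5

LOAD_FAST c → push -12. Stack: [-12]
LOAD_CONST → push 9. Stack: [-12, 9]
BINARY_OP - → -12 - 9 = -21. Stack: [-21]
STORE_FAST z → z=-21. Stack: []
LOAD_FAST_LOAD_FAST a,b → push 9,4. Stack: [9, 4]
COMPARE_OP bool(>=) → 9 vs 4 = True. Stack: [True]
POP_JUMP_IF_FALSE → pop True; no jump. Stack: []
LOAD_CONST → push 10. Stack: [10]
LOAD_FAST b → push 4. Stack: [10, 4]
BINARY_OP + → 10 + 4 = 14. Stack: [14]
STORE_FAST s → s=14. Stack: []
LOAD_CONST → push 0. Stack: [0]
LOAD_FAST_LOAD_FAST c,a → push -12,9. Stack: [0, -12, 9]
BINARY_OP % → -12 % 9 = 6. Stack: [0, 6]
BINARY_OP - → 0 - 6 = -6. Stack: [-6]
STORE_FAST r → r=-6. Stack: []
LOAD_FAST_LOAD_FAST s,a → push 14,9. Stack: [14, 9]
BINARY_OP - → 14 - 9 = 5. Stack: [5]
STORE_FAST s → s=5. Stack: []
LOAD_FAST s → push 5. Stack: [5]
RETURN_VALUE → return 5.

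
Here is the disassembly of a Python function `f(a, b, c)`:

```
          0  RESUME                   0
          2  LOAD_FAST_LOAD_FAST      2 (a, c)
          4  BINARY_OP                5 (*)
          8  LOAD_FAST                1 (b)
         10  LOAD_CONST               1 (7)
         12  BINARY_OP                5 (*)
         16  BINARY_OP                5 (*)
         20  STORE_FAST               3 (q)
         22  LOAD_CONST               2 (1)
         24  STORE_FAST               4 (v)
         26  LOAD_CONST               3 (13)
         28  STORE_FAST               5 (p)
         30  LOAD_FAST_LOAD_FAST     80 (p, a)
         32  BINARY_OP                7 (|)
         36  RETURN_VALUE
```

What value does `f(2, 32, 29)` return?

LOAD_FAST_LOAD_FAST a,c → push 2,29. Stack: [2, 29]
BINARY_OP * → 2 * 29 = 58. Stack: [58]
LOAD_FAST b → push 32. Stack: [58, 32]
LOAD_CONST → push 7. Stack: [58, 32, 7]
BINARY_OP * → 32 * 7 = 224. Stack: [58, 224]
BINARY_OP * → 58 * 224 = 12992. Stack: [12992]
STORE_FAST q → q=12992. Stack: []
LOAD_CONST → push 1. Stack: [1]
STORE_FAST v → v=1. Stack: []
LOAD_CONST → push 13. Stack: [13]
STORE_FAST p → p=13. Stack: []
LOAD_FAST_LOAD_FAST p,a → push 13,2. Stack: [13, 2]
BINARY_OP | → 13 | 2 = 15. Stack: [15]
RETURN_VALUE → return 15.

15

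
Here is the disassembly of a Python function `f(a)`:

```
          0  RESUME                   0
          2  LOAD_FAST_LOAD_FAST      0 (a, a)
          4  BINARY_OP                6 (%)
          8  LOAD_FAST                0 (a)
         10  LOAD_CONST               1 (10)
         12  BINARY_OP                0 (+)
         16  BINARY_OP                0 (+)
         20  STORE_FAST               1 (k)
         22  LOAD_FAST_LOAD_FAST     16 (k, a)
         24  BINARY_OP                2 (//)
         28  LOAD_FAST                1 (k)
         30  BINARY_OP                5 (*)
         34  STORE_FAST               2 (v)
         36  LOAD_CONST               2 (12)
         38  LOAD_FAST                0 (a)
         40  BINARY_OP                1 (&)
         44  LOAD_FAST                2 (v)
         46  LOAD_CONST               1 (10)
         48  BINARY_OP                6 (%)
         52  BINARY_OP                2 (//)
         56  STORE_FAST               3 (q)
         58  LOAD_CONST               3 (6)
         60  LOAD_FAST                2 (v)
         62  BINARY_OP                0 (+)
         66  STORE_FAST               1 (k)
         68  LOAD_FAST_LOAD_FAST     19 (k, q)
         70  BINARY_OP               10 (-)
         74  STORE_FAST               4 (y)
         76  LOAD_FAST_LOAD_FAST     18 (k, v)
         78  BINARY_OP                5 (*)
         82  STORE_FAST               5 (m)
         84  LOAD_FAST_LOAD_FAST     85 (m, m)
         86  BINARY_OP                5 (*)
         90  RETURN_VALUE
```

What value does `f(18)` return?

906304

LOAD_FAST_LOAD_FAST a,a → push 18,18. Stack: [18, 18]
BINARY_OP % → 18 % 18 = 0. Stack: [0]
LOAD_FAST a → push 18. Stack: [0, 18]
LOAD_CONST → push 10. Stack: [0, 18, 10]
BINARY_OP + → 18 + 10 = 28. Stack: [0, 28]
BINARY_OP + → 0 + 28 = 28. Stack: [28]
STORE_FAST k → k=28. Stack: []
LOAD_FAST_LOAD_FAST k,a → push 28,18. Stack: [28, 18]
BINARY_OP // → 28 // 18 = 1. Stack: [1]
LOAD_FAST k → push 28. Stack: [1, 28]
BINARY_OP * → 1 * 28 = 28. Stack: [28]
STORE_FAST v → v=28. Stack: []
LOAD_CONST → push 12. Stack: [12]
LOAD_FAST a → push 18. Stack: [12, 18]
BINARY_OP & → 12 & 18 = 0. Stack: [0]
LOAD_FAST v → push 28. Stack: [0, 28]
LOAD_CONST → push 10. Stack: [0, 28, 10]
BINARY_OP % → 28 % 10 = 8. Stack: [0, 8]
BINARY_OP // → 0 // 8 = 0. Stack: [0]
STORE_FAST q → q=0. Stack: []
LOAD_CONST → push 6. Stack: [6]
LOAD_FAST v → push 28. Stack: [6, 28]
BINARY_OP + → 6 + 28 = 34. Stack: [34]
STORE_FAST k → k=34. Stack: []
LOAD_FAST_LOAD_FAST k,q → push 34,0. Stack: [34, 0]
BINARY_OP - → 34 - 0 = 34. Stack: [34]
STORE_FAST y → y=34. Stack: []
LOAD_FAST_LOAD_FAST k,v → push 34,28. Stack: [34, 28]
BINARY_OP * → 34 * 28 = 952. Stack: [952]
STORE_FAST m → m=952. Stack: []
LOAD_FAST_LOAD_FAST m,m → push 952,952. Stack: [952, 952]
BINARY_OP * → 952 * 952 = 906304. Stack: [906304]
RETURN_VALUE → return 906304.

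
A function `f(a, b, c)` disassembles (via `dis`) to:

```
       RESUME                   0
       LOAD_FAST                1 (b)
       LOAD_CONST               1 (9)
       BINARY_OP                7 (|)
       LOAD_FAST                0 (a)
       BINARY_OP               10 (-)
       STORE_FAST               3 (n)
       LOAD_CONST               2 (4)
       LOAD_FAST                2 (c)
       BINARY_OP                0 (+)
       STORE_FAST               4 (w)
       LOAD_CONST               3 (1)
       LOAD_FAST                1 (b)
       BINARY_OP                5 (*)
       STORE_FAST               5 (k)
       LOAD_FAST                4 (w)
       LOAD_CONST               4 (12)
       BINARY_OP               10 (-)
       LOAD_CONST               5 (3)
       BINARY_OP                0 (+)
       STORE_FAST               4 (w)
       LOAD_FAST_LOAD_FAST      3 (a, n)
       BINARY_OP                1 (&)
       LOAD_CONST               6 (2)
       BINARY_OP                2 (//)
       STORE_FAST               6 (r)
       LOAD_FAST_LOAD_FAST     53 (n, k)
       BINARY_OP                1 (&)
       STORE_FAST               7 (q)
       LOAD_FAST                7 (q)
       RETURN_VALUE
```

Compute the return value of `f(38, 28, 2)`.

LOAD_FAST b → push 28. Stack: [28]
LOAD_CONST → push 9. Stack: [28, 9]
BINARY_OP | → 28 | 9 = 29. Stack: [29]
LOAD_FAST a → push 38. Stack: [29, 38]
BINARY_OP - → 29 - 38 = -9. Stack: [-9]
STORE_FAST n → n=-9. Stack: []
LOAD_CONST → push 4. Stack: [4]
LOAD_FAST c → push 2. Stack: [4, 2]
BINARY_OP + → 4 + 2 = 6. Stack: [6]
STORE_FAST w → w=6. Stack: []
LOAD_CONST → push 1. Stack: [1]
LOAD_FAST b → push 28. Stack: [1, 28]
BINARY_OP * → 1 * 28 = 28. Stack: [28]
STORE_FAST k → k=28. Stack: []
LOAD_FAST w → push 6. Stack: [6]
LOAD_CONST → push 12. Stack: [6, 12]
BINARY_OP - → 6 - 12 = -6. Stack: [-6]
LOAD_CONST → push 3. Stack: [-6, 3]
BINARY_OP + → -6 + 3 = -3. Stack: [-3]
STORE_FAST w → w=-3. Stack: []
LOAD_FAST_LOAD_FAST a,n → push 38,-9. Stack: [38, -9]
BINARY_OP & → 38 & -9 = 38. Stack: [38]
LOAD_CONST → push 2. Stack: [38, 2]
BINARY_OP // → 38 // 2 = 19. Stack: [19]
STORE_FAST r → r=19. Stack: []
LOAD_FAST_LOAD_FAST n,k → push -9,28. Stack: [-9, 28]
BINARY_OP & → -9 & 28 = 20. Stack: [20]
STORE_FAST q → q=20. Stack: []
LOAD_FAST q → push 20. Stack: [20]
RETURN_VALUE → return 20.

20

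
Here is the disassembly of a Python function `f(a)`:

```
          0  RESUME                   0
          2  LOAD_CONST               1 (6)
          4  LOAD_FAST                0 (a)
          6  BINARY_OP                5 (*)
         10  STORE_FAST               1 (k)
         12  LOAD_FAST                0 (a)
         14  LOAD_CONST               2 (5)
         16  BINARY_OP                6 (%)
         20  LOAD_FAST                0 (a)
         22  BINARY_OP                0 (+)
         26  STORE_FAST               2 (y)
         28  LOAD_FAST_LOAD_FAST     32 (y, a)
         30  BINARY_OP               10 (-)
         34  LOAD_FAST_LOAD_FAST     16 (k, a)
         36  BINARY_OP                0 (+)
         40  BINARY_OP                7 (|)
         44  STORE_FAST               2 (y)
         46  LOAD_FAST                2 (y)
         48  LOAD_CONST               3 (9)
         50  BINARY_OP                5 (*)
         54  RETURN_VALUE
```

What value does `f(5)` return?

315

LOAD_CONST → push 6. Stack: [6]
LOAD_FAST a → push 5. Stack: [6, 5]
BINARY_OP * → 6 * 5 = 30. Stack: [30]
STORE_FAST k → k=30. Stack: []
LOAD_FAST a → push 5. Stack: [5]
LOAD_CONST → push 5. Stack: [5, 5]
BINARY_OP % → 5 % 5 = 0. Stack: [0]
LOAD_FAST a → push 5. Stack: [0, 5]
BINARY_OP + → 0 + 5 = 5. Stack: [5]
STORE_FAST y → y=5. Stack: []
LOAD_FAST_LOAD_FAST y,a → push 5,5. Stack: [5, 5]
BINARY_OP - → 5 - 5 = 0. Stack: [0]
LOAD_FAST_LOAD_FAST k,a → push 30,5. Stack: [0, 30, 5]
BINARY_OP + → 30 + 5 = 35. Stack: [0, 35]
BINARY_OP | → 0 | 35 = 35. Stack: [35]
STORE_FAST y → y=35. Stack: []
LOAD_FAST y → push 35. Stack: [35]
LOAD_CONST → push 9. Stack: [35, 9]
BINARY_OP * → 35 * 9 = 315. Stack: [315]
RETURN_VALUE → return 315.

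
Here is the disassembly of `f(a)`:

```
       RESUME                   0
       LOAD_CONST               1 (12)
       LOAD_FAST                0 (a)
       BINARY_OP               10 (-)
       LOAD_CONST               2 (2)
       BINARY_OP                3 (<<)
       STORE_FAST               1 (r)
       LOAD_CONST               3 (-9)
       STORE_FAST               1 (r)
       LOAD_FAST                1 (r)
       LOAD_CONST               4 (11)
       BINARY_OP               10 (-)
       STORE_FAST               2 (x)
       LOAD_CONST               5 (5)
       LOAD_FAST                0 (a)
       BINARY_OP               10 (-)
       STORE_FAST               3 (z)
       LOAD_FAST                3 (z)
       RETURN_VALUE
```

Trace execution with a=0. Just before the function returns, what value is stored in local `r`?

-9

LOAD_CONST → push 12. Stack: [12]
LOAD_FAST a → push 0. Stack: [12, 0]
BINARY_OP - → 12 - 0 = 12. Stack: [12]
LOAD_CONST → push 2. Stack: [12, 2]
BINARY_OP << → 12 << 2 = 48. Stack: [48]
STORE_FAST r → r=48. Stack: []
LOAD_CONST → push -9. Stack: [-9]
STORE_FAST r → r=-9. Stack: []
LOAD_FAST r → push -9. Stack: [-9]
LOAD_CONST → push 11. Stack: [-9, 11]
BINARY_OP - → -9 - 11 = -20. Stack: [-20]
STORE_FAST x → x=-20. Stack: []
LOAD_CONST → push 5. Stack: [5]
LOAD_FAST a → push 0. Stack: [5, 0]
BINARY_OP - → 5 - 0 = 5. Stack: [5]
STORE_FAST z → z=5. Stack: []
LOAD_FAST z → push 5. Stack: [5]
RETURN_VALUE → return 5.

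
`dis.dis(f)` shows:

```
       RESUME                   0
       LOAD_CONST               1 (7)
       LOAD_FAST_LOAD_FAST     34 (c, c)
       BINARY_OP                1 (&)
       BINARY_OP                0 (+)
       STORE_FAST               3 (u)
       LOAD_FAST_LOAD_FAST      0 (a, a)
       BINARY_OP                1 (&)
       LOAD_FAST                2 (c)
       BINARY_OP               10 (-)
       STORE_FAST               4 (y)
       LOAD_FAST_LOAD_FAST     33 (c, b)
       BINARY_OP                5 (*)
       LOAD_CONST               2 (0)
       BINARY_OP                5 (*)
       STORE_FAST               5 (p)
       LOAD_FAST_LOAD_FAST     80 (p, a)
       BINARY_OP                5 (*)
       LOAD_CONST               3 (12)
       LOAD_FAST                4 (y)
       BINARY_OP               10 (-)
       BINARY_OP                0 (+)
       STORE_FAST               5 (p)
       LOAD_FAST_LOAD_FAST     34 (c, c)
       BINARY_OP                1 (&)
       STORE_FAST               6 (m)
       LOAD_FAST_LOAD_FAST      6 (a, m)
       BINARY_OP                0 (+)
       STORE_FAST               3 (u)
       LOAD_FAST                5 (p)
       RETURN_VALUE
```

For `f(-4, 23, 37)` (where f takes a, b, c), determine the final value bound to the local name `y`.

-41

LOAD_CONST → push 7. Stack: [7]
LOAD_FAST_LOAD_FAST c,c → push 37,37. Stack: [7, 37, 37]
BINARY_OP & → 37 & 37 = 37. Stack: [7, 37]
BINARY_OP + → 7 + 37 = 44. Stack: [44]
STORE_FAST u → u=44. Stack: []
LOAD_FAST_LOAD_FAST a,a → push -4,-4. Stack: [-4, -4]
BINARY_OP & → -4 & -4 = -4. Stack: [-4]
LOAD_FAST c → push 37. Stack: [-4, 37]
BINARY_OP - → -4 - 37 = -41. Stack: [-41]
STORE_FAST y → y=-41. Stack: []
LOAD_FAST_LOAD_FAST c,b → push 37,23. Stack: [37, 23]
BINARY_OP * → 37 * 23 = 851. Stack: [851]
LOAD_CONST → push 0. Stack: [851, 0]
BINARY_OP * → 851 * 0 = 0. Stack: [0]
STORE_FAST p → p=0. Stack: []
LOAD_FAST_LOAD_FAST p,a → push 0,-4. Stack: [0, -4]
BINARY_OP * → 0 * -4 = 0. Stack: [0]
LOAD_CONST → push 12. Stack: [0, 12]
LOAD_FAST y → push -41. Stack: [0, 12, -41]
BINARY_OP - → 12 - -41 = 53. Stack: [0, 53]
BINARY_OP + → 0 + 53 = 53. Stack: [53]
STORE_FAST p → p=53. Stack: []
LOAD_FAST_LOAD_FAST c,c → push 37,37. Stack: [37, 37]
BINARY_OP & → 37 & 37 = 37. Stack: [37]
STORE_FAST m → m=37. Stack: []
LOAD_FAST_LOAD_FAST a,m → push -4,37. Stack: [-4, 37]
BINARY_OP + → -4 + 37 = 33. Stack: [33]
STORE_FAST u → u=33. Stack: []
LOAD_FAST p → push 53. Stack: [53]
RETURN_VALUE → return 53.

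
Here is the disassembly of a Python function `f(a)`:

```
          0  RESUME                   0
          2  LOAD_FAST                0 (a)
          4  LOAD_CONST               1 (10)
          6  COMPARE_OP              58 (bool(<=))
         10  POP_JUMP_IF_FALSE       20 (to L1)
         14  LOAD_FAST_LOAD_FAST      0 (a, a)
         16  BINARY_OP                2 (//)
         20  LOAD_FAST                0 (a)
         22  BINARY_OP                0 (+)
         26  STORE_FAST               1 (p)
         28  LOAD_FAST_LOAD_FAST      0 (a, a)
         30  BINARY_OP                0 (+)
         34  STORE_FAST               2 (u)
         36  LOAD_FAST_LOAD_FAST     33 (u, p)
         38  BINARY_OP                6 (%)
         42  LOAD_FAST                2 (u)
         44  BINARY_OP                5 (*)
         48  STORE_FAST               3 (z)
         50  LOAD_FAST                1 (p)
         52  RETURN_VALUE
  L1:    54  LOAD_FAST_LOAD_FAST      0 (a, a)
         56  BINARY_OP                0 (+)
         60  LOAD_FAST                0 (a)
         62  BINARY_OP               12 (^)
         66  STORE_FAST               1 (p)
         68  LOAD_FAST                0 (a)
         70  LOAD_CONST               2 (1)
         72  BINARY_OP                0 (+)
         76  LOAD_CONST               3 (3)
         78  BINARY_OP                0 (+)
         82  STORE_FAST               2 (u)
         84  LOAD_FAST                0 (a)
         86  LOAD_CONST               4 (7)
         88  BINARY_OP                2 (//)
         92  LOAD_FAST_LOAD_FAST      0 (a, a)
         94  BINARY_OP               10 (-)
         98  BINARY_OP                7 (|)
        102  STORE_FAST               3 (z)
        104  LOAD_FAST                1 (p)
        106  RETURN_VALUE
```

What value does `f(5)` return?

LOAD_FAST a → push 5. Stack: [5]
LOAD_CONST → push 10. Stack: [5, 10]
COMPARE_OP bool(<=) → 5 vs 10 = True. Stack: [True]
POP_JUMP_IF_FALSE → pop True; no jump. Stack: []
LOAD_FAST_LOAD_FAST a,a → push 5,5. Stack: [5, 5]
BINARY_OP // → 5 // 5 = 1. Stack: [1]
LOAD_FAST a → push 5. Stack: [1, 5]
BINARY_OP + → 1 + 5 = 6. Stack: [6]
STORE_FAST p → p=6. Stack: []
LOAD_FAST_LOAD_FAST a,a → push 5,5. Stack: [5, 5]
BINARY_OP + → 5 + 5 = 10. Stack: [10]
STORE_FAST u → u=10. Stack: []
LOAD_FAST_LOAD_FAST u,p → push 10,6. Stack: [10, 6]
BINARY_OP % → 10 % 6 = 4. Stack: [4]
LOAD_FAST u → push 10. Stack: [4, 10]
BINARY_OP * → 4 * 10 = 40. Stack: [40]
STORE_FAST z → z=40. Stack: []
LOAD_FAST p → push 6. Stack: [6]
RETURN_VALUE → return 6.

6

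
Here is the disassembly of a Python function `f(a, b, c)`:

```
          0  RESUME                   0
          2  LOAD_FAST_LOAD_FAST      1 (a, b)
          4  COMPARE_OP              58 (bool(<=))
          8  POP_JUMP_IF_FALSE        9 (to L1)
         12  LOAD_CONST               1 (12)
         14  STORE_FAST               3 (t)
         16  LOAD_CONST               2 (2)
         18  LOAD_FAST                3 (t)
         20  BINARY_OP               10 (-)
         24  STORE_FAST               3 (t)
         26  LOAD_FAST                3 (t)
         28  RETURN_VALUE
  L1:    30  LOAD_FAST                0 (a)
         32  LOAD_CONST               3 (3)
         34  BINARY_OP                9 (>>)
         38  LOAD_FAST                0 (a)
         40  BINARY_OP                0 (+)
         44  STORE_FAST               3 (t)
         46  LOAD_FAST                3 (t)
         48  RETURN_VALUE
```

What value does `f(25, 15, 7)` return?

LOAD_FAST_LOAD_FAST a,b → push 25,15. Stack: [25, 15]
COMPARE_OP bool(<=) → 25 vs 15 = False. Stack: [False]
POP_JUMP_IF_FALSE → pop False; jump. Stack: []
LOAD_FAST a → push 25. Stack: [25]
LOAD_CONST → push 3. Stack: [25, 3]
BINARY_OP >> → 25 >> 3 = 3. Stack: [3]
LOAD_FAST a → push 25. Stack: [3, 25]
BINARY_OP + → 3 + 25 = 28. Stack: [28]
STORE_FAST t → t=28. Stack: []
LOAD_FAST t → push 28. Stack: [28]
RETURN_VALUE → return 28.

28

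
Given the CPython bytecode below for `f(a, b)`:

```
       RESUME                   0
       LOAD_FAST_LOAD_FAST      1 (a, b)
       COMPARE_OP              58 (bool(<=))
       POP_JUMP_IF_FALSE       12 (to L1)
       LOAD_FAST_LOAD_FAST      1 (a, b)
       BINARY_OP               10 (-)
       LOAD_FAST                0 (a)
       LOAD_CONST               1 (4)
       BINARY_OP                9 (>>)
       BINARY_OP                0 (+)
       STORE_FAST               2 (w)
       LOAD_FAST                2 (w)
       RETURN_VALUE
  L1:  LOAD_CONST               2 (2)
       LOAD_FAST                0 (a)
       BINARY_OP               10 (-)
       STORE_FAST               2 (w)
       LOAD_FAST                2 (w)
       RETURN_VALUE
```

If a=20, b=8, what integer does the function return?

LOAD_FAST_LOAD_FAST a,b → push 20,8. Stack: [20, 8]
COMPARE_OP bool(<=) → 20 vs 8 = False. Stack: [False]
POP_JUMP_IF_FALSE → pop False; jump. Stack: []
LOAD_CONST → push 2. Stack: [2]
LOAD_FAST a → push 20. Stack: [2, 20]
BINARY_OP - → 2 - 20 = -18. Stack: [-18]
STORE_FAST w → w=-18. Stack: []
LOAD_FAST w → push -18. Stack: [-18]
RETURN_VALUE → return -18.

-18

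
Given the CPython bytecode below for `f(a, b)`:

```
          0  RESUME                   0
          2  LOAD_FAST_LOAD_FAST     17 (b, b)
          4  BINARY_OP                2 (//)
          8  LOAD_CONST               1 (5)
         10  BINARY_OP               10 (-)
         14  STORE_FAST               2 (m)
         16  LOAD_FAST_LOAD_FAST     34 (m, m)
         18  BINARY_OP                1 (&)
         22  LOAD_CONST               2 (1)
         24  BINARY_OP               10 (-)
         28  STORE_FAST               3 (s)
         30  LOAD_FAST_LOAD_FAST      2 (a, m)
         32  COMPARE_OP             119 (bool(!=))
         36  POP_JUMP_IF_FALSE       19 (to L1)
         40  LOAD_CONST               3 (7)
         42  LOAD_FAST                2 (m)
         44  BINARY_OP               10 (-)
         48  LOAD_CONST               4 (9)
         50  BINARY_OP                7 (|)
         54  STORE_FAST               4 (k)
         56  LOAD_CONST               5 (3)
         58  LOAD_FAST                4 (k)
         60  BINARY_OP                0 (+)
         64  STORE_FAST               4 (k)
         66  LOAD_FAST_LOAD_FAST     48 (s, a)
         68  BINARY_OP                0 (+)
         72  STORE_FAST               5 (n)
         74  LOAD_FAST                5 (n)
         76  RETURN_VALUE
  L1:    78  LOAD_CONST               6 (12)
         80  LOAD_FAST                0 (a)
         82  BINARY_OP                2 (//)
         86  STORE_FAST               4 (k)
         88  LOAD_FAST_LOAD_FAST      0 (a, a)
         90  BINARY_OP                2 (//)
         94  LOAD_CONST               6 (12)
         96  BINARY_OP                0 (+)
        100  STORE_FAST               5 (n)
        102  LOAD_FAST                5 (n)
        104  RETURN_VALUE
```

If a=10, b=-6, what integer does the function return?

LOAD_FAST_LOAD_FAST b,b → push -6,-6. Stack: [-6, -6]
BINARY_OP // → -6 // -6 = 1. Stack: [1]
LOAD_CONST → push 5. Stack: [1, 5]
BINARY_OP - → 1 - 5 = -4. Stack: [-4]
STORE_FAST m → m=-4. Stack: []
LOAD_FAST_LOAD_FAST m,m → push -4,-4. Stack: [-4, -4]
BINARY_OP & → -4 & -4 = -4. Stack: [-4]
LOAD_CONST → push 1. Stack: [-4, 1]
BINARY_OP - → -4 - 1 = -5. Stack: [-5]
STORE_FAST s → s=-5. Stack: []
LOAD_FAST_LOAD_FAST a,m → push 10,-4. Stack: [10, -4]
COMPARE_OP bool(!=) → 10 vs -4 = True. Stack: [True]
POP_JUMP_IF_FALSE → pop True; no jump. Stack: []
LOAD_CONST → push 7. Stack: [7]
LOAD_FAST m → push -4. Stack: [7, -4]
BINARY_OP - → 7 - -4 = 11. Stack: [11]
LOAD_CONST → push 9. Stack: [11, 9]
BINARY_OP | → 11 | 9 = 11. Stack: [11]
STORE_FAST k → k=11. Stack: []
LOAD_CONST → push 3. Stack: [3]
LOAD_FAST k → push 11. Stack: [3, 11]
BINARY_OP + → 3 + 11 = 14. Stack: [14]
STORE_FAST k → k=14. Stack: []
LOAD_FAST_LOAD_FAST s,a → push -5,10. Stack: [-5, 10]
BINARY_OP + → -5 + 10 = 5. Stack: [5]
STORE_FAST n → n=5. Stack: []
LOAD_FAST n → push 5. Stack: [5]
RETURN_VALUE → return 5.

5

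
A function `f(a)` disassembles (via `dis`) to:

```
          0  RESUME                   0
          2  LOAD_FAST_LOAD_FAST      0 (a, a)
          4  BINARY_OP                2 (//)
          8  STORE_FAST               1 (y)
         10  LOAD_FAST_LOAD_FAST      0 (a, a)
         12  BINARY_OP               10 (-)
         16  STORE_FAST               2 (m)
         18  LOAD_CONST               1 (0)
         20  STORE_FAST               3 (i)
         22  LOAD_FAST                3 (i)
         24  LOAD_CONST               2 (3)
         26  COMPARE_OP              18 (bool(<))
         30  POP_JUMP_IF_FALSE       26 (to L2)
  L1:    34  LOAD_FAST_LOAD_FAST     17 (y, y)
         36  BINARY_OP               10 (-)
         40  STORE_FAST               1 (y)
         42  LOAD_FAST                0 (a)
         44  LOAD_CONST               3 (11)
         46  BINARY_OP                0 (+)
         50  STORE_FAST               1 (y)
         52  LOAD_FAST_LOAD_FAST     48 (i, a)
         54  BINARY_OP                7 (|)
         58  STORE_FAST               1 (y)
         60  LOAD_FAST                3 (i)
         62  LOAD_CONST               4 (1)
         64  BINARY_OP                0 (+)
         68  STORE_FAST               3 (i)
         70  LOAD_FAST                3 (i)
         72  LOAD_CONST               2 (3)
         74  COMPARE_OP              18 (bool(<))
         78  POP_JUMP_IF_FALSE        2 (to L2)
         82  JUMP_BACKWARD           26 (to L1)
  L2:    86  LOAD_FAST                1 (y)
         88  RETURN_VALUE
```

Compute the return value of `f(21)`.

23

LOAD_FAST_LOAD_FAST a,a → push 21,21
BINARY_OP // → 21 // 21 = 1
STORE_FAST y → y=1
LOAD_FAST_LOAD_FAST a,a → push 21,21
BINARY_OP - → 21 - 21 = 0
STORE_FAST m → m=0
LOAD_CONST → push 0
STORE_FAST i → i=0
LOAD_FAST i → push 0
LOAD_CONST → push 3
COMPARE_OP bool(<) → 0 vs 3 = True
POP_JUMP_IF_FALSE → pop True; no jump
LOAD_FAST_LOAD_FAST y,y → push 1,1
BINARY_OP - → 1 - 1 = 0
STORE_FAST y → y=0
LOAD_FAST a → push 21
LOAD_CONST → push 11
BINARY_OP + → 21 + 11 = 32
STORE_FAST y → y=32
LOAD_FAST_LOAD_FAST i,a → push 0,21
BINARY_OP | → 0 | 21 = 21
STORE_FAST y → y=21
LOAD_FAST i → push 0
LOAD_CONST → push 1
BINARY_OP + → 0 + 1 = 1
STORE_FAST i → i=1
LOAD_FAST i → push 1
LOAD_CONST → push 3
COMPARE_OP bool(<) → 1 vs 3 = True
POP_JUMP_IF_FALSE → pop True; no jump
LOAD_FAST_LOAD_FAST y,y → push 21,21
BINARY_OP - → 21 - 21 = 0
STORE_FAST y → y=0
LOAD_FAST a → push 21
LOAD_CONST → push 11
BINARY_OP + → 21 + 11 = 32
STORE_FAST y → y=32
LOAD_FAST_LOAD_FAST i,a → push 1,21
BINARY_OP | → 1 | 21 = 21
STORE_FAST y → y=21
LOAD_FAST i → push 1
LOAD_CONST → push 1
BINARY_OP + → 1 + 1 = 2
STORE_FAST i → i=2
LOAD_FAST i → push 2
LOAD_CONST → push 3
COMPARE_OP bool(<) → 2 vs 3 = True
POP_JUMP_IF_FALSE → pop True; no jump
LOAD_FAST_LOAD_FAST y,y → push 21,21
BINARY_OP - → 21 - 21 = 0
STORE_FAST y → y=0
LOAD_FAST a → push 21
LOAD_CONST → push 11
BINARY_OP + → 21 + 11 = 32
STORE_FAST y → y=32
LOAD_FAST_LOAD_FAST i,a → push 2,21
BINARY_OP | → 2 | 21 = 23
STORE_FAST y → y=23
LOAD_FAST i → push 2
LOAD_CONST → push 1
BINARY_OP + → 2 + 1 = 3
STORE_FAST i → i=3
LOAD_FAST i → push 3
LOAD_CONST → push 3
COMPARE_OP bool(<) → 3 vs 3 = False
POP_JUMP_IF_FALSE → pop False; jump
LOAD_FAST y → push 23
RETURN_VALUE → return 23.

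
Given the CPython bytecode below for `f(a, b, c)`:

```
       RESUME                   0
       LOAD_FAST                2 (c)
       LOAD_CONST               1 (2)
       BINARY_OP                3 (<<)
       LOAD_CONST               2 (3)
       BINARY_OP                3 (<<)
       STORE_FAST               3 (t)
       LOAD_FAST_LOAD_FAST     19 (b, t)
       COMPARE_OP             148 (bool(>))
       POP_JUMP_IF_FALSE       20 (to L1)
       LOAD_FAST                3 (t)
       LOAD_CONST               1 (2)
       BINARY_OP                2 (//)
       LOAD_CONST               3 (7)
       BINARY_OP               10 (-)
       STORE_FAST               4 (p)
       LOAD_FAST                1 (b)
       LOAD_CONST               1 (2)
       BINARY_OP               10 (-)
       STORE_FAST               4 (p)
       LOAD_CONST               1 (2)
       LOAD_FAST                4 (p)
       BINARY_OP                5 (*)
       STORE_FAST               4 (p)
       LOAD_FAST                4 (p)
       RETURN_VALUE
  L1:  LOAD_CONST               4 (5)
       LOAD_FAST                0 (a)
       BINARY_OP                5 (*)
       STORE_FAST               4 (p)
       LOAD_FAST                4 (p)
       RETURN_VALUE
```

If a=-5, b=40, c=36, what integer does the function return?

-25

LOAD_FAST c → push 36. Stack: [36]
LOAD_CONST → push 2. Stack: [36, 2]
BINARY_OP << → 36 << 2 = 144. Stack: [144]
LOAD_CONST → push 3. Stack: [144, 3]
BINARY_OP << → 144 << 3 = 1152. Stack: [1152]
STORE_FAST t → t=1152. Stack: []
LOAD_FAST_LOAD_FAST b,t → push 40,1152. Stack: [40, 1152]
COMPARE_OP bool(>) → 40 vs 1152 = False. Stack: [False]
POP_JUMP_IF_FALSE → pop False; jump. Stack: []
LOAD_CONST → push 5. Stack: [5]
LOAD_FAST a → push -5. Stack: [5, -5]
BINARY_OP * → 5 * -5 = -25. Stack: [-25]
STORE_FAST p → p=-25. Stack: []
LOAD_FAST p → push -25. Stack: [-25]
RETURN_VALUE → return -25.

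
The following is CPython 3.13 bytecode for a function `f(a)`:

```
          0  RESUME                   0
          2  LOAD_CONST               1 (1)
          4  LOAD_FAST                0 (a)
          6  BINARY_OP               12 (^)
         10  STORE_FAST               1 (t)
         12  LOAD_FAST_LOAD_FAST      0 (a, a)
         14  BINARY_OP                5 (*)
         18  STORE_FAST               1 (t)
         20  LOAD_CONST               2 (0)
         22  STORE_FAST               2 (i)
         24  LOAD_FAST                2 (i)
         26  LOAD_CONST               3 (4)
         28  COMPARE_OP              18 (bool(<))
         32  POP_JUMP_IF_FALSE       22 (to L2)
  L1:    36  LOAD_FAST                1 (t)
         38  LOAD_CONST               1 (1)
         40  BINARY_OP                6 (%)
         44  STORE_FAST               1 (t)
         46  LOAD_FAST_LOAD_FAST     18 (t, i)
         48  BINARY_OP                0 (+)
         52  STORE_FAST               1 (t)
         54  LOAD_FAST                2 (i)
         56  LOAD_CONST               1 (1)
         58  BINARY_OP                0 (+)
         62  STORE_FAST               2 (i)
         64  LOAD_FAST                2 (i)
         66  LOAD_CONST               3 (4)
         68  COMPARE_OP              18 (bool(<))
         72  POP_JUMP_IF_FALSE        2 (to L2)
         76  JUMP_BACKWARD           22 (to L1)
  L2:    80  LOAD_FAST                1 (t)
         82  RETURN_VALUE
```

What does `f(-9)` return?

LOAD_CONST → push 1
LOAD_FAST a → push -9
BINARY_OP ^ → 1 ^ -9 = -10
STORE_FAST t → t=-10
LOAD_FAST_LOAD_FAST a,a → push -9,-9
BINARY_OP * → -9 * -9 = 81
STORE_FAST t → t=81
LOAD_CONST → push 0
STORE_FAST i → i=0
LOAD_FAST i → push 0
LOAD_CONST → push 4
COMPARE_OP bool(<) → 0 vs 4 = True
POP_JUMP_IF_FALSE → pop True; no jump
LOAD_FAST t → push 81
LOAD_CONST → push 1
BINARY_OP % → 81 % 1 = 0
STORE_FAST t → t=0
LOAD_FAST_LOAD_FAST t,i → push 0,0
BINARY_OP + → 0 + 0 = 0
STORE_FAST t → t=0
LOAD_FAST i → push 0
LOAD_CONST → push 1
BINARY_OP + → 0 + 1 = 1
STORE_FAST i → i=1
LOAD_FAST i → push 1
LOAD_CONST → push 4
COMPARE_OP bool(<) → 1 vs 4 = True
POP_JUMP_IF_FALSE → pop True; no jump
LOAD_FAST t → push 0
LOAD_CONST → push 1
BINARY_OP % → 0 % 1 = 0
STORE_FAST t → t=0
LOAD_FAST_LOAD_FAST t,i → push 0,1
BINARY_OP + → 0 + 1 = 1
STORE_FAST t → t=1
LOAD_FAST i → push 1
LOAD_CONST → push 1
BINARY_OP + → 1 + 1 = 2
STORE_FAST i → i=2
LOAD_FAST i → push 2
LOAD_CONST → push 4
COMPARE_OP bool(<) → 2 vs 4 = True
POP_JUMP_IF_FALSE → pop True; no jump
LOAD_FAST t → push 1
LOAD_CONST → push 1
BINARY_OP % → 1 % 1 = 0
STORE_FAST t → t=0
LOAD_FAST_LOAD_FAST t,i → push 0,2
BINARY_OP + → 0 + 2 = 2
STORE_FAST t → t=2
LOAD_FAST i → push 2
LOAD_CONST → push 1
BINARY_OP + → 2 + 1 = 3
STORE_FAST i → i=3
LOAD_FAST i → push 3
LOAD_CONST → push 4
COMPARE_OP bool(<) → 3 vs 4 = True
POP_JUMP_IF_FALSE → pop True; no jump
LOAD_FAST t → push 2
LOAD_CONST → push 1
BINARY_OP % → 2 % 1 = 0
STORE_FAST t → t=0
LOAD_FAST_LOAD_FAST t,i → push 0,3
BINARY_OP + → 0 + 3 = 3
STORE_FAST t → t=3
LOAD_FAST i → push 3
LOAD_CONST → push 1
BINARY_OP + → 3 + 1 = 4
STORE_FAST i → i=4
LOAD_FAST i → push 4
LOAD_CONST → push 4
COMPARE_OP bool(<) → 4 vs 4 = False
POP_JUMP_IF_FALSE → pop False; jump
LOAD_FAST t → push 3
RETURN_VALUE → return 3.

3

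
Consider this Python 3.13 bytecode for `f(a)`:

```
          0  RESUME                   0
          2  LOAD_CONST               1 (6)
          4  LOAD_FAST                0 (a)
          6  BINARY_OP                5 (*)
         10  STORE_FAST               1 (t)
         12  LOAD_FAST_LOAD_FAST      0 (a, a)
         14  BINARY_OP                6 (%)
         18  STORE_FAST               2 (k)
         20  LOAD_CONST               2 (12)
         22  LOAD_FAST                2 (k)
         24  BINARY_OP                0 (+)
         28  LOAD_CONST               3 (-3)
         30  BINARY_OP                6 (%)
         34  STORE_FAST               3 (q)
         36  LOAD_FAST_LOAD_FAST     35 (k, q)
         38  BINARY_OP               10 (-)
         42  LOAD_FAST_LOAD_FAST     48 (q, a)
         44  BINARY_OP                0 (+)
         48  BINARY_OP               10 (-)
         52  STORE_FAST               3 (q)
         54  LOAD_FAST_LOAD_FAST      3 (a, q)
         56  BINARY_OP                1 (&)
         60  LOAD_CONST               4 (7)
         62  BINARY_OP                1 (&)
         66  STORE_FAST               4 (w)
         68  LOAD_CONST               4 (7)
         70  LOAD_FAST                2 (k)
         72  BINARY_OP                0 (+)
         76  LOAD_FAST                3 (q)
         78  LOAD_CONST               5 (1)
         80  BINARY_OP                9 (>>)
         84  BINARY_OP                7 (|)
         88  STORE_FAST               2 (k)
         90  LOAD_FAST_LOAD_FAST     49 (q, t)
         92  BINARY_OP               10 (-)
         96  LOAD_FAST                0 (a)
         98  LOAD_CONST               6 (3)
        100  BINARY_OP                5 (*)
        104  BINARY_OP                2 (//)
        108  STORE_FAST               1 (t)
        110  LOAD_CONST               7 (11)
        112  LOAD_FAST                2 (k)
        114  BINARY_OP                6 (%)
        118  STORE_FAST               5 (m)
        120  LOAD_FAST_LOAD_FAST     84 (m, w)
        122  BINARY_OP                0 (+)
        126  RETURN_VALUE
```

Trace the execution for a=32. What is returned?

-7

LOAD_CONST → push 6. Stack: [6]
LOAD_FAST a → push 32. Stack: [6, 32]
BINARY_OP * → 6 * 32 = 192. Stack: [192]
STORE_FAST t → t=192. Stack: []
LOAD_FAST_LOAD_FAST a,a → push 32,32. Stack: [32, 32]
BINARY_OP % → 32 % 32 = 0. Stack: [0]
STORE_FAST k → k=0. Stack: []
LOAD_CONST → push 12. Stack: [12]
LOAD_FAST k → push 0. Stack: [12, 0]
BINARY_OP + → 12 + 0 = 12. Stack: [12]
LOAD_CONST → push -3. Stack: [12, -3]
BINARY_OP % → 12 % -3 = 0. Stack: [0]
STORE_FAST q → q=0. Stack: []
LOAD_FAST_LOAD_FAST k,q → push 0,0. Stack: [0, 0]
BINARY_OP - → 0 - 0 = 0. Stack: [0]
LOAD_FAST_LOAD_FAST q,a → push 0,32. Stack: [0, 0, 32]
BINARY_OP + → 0 + 32 = 32. Stack: [0, 32]
BINARY_OP - → 0 - 32 = -32. Stack: [-32]
STORE_FAST q → q=-32. Stack: []
LOAD_FAST_LOAD_FAST a,q → push 32,-32. Stack: [32, -32]
BINARY_OP & → 32 & -32 = 32. Stack: [32]
LOAD_CONST → push 7. Stack: [32, 7]
BINARY_OP & → 32 & 7 = 0. Stack: [0]
STORE_FAST w → w=0. Stack: []
LOAD_CONST → push 7. Stack: [7]
LOAD_FAST k → push 0. Stack: [7, 0]
BINARY_OP + → 7 + 0 = 7. Stack: [7]
LOAD_FAST q → push -32. Stack: [7, -32]
LOAD_CONST → push 1. Stack: [7, -32, 1]
BINARY_OP >> → -32 >> 1 = -16. Stack: [7, -16]
BINARY_OP | → 7 | -16 = -9. Stack: [-9]
STORE_FAST k → k=-9. Stack: []
LOAD_FAST_LOAD_FAST q,t → push -32,192. Stack: [-32, 192]
BINARY_OP - → -32 - 192 = -224. Stack: [-224]
LOAD_FAST a → push 32. Stack: [-224, 32]
LOAD_CONST → push 3. Stack: [-224, 32, 3]
BINARY_OP * → 32 * 3 = 96. Stack: [-224, 96]
BINARY_OP // → -224 // 96 = -3. Stack: [-3]
STORE_FAST t → t=-3. Stack: []
LOAD_CONST → push 11. Stack: [11]
LOAD_FAST k → push -9. Stack: [11, -9]
BINARY_OP % → 11 % -9 = -7. Stack: [-7]
STORE_FAST m → m=-7. Stack: []
LOAD_FAST_LOAD_FAST m,w → push -7,0. Stack: [-7, 0]
BINARY_OP + → -7 + 0 = -7. Stack: [-7]
RETURN_VALUE → return -7.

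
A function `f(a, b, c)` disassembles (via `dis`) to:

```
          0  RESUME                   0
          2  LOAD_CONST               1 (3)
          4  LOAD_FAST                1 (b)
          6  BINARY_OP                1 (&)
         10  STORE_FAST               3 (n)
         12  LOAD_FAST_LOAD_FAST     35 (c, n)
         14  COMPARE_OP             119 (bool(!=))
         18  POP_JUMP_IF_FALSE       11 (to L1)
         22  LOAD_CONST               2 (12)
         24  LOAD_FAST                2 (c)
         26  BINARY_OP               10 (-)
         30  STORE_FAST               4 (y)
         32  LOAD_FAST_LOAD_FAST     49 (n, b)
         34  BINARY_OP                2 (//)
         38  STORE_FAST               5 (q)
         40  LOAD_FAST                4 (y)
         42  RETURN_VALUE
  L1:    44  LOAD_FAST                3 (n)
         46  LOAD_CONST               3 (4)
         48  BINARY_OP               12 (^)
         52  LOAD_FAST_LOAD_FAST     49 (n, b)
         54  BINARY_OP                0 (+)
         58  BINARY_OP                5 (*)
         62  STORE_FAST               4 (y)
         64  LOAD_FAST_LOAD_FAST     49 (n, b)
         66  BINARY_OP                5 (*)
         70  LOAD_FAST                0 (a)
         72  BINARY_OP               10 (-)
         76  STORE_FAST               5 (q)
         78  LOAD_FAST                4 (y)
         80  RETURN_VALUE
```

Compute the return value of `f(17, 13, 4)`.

LOAD_CONST → push 3. Stack: [3]
LOAD_FAST b → push 13. Stack: [3, 13]
BINARY_OP & → 3 & 13 = 1. Stack: [1]
STORE_FAST n → n=1. Stack: []
LOAD_FAST_LOAD_FAST c,n → push 4,1. Stack: [4, 1]
COMPARE_OP bool(!=) → 4 vs 1 = True. Stack: [True]
POP_JUMP_IF_FALSE → pop True; no jump. Stack: []
LOAD_CONST → push 12. Stack: [12]
LOAD_FAST c → push 4. Stack: [12, 4]
BINARY_OP - → 12 - 4 = 8. Stack: [8]
STORE_FAST y → y=8. Stack: []
LOAD_FAST_LOAD_FAST n,b → push 1,13. Stack: [1, 13]
BINARY_OP // → 1 // 13 = 0. Stack: [0]
STORE_FAST q → q=0. Stack: []
LOAD_FAST y → push 8. Stack: [8]
RETURN_VALUE → return 8.

8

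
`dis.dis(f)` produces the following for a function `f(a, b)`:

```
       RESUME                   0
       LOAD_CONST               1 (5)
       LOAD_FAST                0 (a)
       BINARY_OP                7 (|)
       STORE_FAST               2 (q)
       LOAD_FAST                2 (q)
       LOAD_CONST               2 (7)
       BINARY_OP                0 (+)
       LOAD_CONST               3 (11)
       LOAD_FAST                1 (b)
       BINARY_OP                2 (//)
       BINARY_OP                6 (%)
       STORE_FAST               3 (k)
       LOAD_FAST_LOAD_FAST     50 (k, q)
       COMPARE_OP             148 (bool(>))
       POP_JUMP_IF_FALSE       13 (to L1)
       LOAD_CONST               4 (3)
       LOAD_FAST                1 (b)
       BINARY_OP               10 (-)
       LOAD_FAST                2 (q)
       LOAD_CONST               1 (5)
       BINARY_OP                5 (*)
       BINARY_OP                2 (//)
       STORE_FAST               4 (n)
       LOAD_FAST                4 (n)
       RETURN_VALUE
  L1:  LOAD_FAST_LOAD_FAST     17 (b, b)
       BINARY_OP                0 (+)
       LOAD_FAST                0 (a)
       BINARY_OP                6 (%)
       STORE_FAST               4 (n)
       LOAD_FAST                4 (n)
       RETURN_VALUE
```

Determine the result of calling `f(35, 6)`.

LOAD_CONST → push 5. Stack: [5]
LOAD_FAST a → push 35. Stack: [5, 35]
BINARY_OP | → 5 | 35 = 39. Stack: [39]
STORE_FAST q → q=39. Stack: []
LOAD_FAST q → push 39. Stack: [39]
LOAD_CONST → push 7. Stack: [39, 7]
BINARY_OP + → 39 + 7 = 46. Stack: [46]
LOAD_CONST → push 11. Stack: [46, 11]
LOAD_FAST b → push 6. Stack: [46, 11, 6]
BINARY_OP // → 11 // 6 = 1. Stack: [46, 1]
BINARY_OP % → 46 % 1 = 0. Stack: [0]
STORE_FAST k → k=0. Stack: []
LOAD_FAST_LOAD_FAST k,q → push 0,39. Stack: [0, 39]
COMPARE_OP bool(>) → 0 vs 39 = False. Stack: [False]
POP_JUMP_IF_FALSE → pop False; jump. Stack: []
LOAD_FAST_LOAD_FAST b,b → push 6,6. Stack: [6, 6]
BINARY_OP + → 6 + 6 = 12. Stack: [12]
LOAD_FAST a → push 35. Stack: [12, 35]
BINARY_OP % → 12 % 35 = 12. Stack: [12]
STORE_FAST n → n=12. Stack: []
LOAD_FAST n → push 12. Stack: [12]
RETURN_VALUE → return 12.

12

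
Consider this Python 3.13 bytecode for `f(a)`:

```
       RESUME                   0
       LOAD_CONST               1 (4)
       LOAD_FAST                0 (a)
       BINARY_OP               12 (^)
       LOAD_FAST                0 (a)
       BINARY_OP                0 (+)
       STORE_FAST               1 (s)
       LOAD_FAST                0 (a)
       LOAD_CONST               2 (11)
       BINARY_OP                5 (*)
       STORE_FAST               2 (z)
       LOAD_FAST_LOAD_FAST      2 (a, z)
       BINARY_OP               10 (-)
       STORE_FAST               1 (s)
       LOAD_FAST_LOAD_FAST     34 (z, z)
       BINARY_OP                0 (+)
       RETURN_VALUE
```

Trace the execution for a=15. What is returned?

LOAD_CONST → push 4. Stack: [4]
LOAD_FAST a → push 15. Stack: [4, 15]
BINARY_OP ^ → 4 ^ 15 = 11. Stack: [11]
LOAD_FAST a → push 15. Stack: [11, 15]
BINARY_OP + → 11 + 15 = 26. Stack: [26]
STORE_FAST s → s=26. Stack: []
LOAD_FAST a → push 15. Stack: [15]
LOAD_CONST → push 11. Stack: [15, 11]
BINARY_OP * → 15 * 11 = 165. Stack: [165]
STORE_FAST z → z=165. Stack: []
LOAD_FAST_LOAD_FAST a,z → push 15,165. Stack: [15, 165]
BINARY_OP - → 15 - 165 = -150. Stack: [-150]
STORE_FAST s → s=-150. Stack: []
LOAD_FAST_LOAD_FAST z,z → push 165,165. Stack: [165, 165]
BINARY_OP + → 165 + 165 = 330. Stack: [330]
RETURN_VALUE → return 330.

330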